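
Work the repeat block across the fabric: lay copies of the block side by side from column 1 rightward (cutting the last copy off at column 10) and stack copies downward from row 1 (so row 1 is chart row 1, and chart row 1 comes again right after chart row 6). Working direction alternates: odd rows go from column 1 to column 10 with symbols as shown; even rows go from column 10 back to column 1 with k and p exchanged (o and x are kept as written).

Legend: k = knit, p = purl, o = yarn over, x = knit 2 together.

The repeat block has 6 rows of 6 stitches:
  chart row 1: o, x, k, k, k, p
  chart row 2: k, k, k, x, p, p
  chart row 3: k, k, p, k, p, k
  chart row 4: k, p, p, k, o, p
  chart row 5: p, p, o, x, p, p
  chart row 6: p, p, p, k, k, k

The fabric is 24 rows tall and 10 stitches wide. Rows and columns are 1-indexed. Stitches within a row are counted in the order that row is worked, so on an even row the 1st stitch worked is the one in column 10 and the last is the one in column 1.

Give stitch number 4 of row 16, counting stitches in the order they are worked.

Stitch:
p

Derivation:
For row 16: chart row = ((16-1) mod 6) + 1 = 4; this is a WS (even) row.
Chart row 4 tiled across columns 1-10: k p p k o p k p p k
WS: work from column 10 back to column 1 (reverse the tiled row), swapping k<->p (o and x unchanged).
Row 16 as worked: p k k p k o p k k p
Counting 4 along the worked row gives p.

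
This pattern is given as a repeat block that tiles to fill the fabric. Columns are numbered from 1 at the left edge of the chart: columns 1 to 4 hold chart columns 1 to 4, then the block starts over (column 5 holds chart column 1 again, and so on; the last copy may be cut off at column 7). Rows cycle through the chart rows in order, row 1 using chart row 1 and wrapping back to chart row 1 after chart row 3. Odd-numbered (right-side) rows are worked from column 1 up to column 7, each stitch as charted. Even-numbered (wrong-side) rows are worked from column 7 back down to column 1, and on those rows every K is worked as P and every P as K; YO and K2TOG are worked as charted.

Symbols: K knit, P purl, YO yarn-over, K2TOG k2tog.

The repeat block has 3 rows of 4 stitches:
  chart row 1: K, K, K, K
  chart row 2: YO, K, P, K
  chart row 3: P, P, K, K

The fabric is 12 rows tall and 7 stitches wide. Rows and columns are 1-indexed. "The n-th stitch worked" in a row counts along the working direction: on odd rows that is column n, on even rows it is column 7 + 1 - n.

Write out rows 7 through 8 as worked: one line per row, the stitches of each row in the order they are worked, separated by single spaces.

Row 7: chart row 1, RS - tile across columns 1-7 and work as-is.
Row 8: chart row 2, WS - tiled (columns 1-7): YO K P K YO K P; work from column 7 back to 1 with K<->P swapped.

Rows as worked:
K K K K K K K
K P YO P K P YO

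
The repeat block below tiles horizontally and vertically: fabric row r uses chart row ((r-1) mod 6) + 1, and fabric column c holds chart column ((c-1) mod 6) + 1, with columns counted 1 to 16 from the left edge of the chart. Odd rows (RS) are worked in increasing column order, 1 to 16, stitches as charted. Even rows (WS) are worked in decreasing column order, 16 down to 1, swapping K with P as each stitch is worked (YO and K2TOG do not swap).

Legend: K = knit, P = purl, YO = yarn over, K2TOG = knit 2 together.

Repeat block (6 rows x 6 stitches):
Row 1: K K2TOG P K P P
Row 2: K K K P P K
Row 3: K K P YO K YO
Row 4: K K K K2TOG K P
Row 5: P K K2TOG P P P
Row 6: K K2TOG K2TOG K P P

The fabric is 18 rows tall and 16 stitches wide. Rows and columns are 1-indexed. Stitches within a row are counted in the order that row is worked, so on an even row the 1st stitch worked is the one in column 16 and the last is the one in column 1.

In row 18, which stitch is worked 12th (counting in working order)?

Row 18 uses chart row ((18-1) mod 6)+1 = 6. Row 18 is even, so WS.
Chart row 6 tiled across columns 1-16: K K2TOG K2TOG K P P K K2TOG K2TOG K P P K K2TOG K2TOG K
WS row: flip the tiled sequence (start at column 16) and apply K<->P; YO and K2TOG stay.
Row 18 as worked: P K2TOG K2TOG P K K P K2TOG K2TOG P K K P K2TOG K2TOG P
Stitch 12 in working order -> K

Stitch:
K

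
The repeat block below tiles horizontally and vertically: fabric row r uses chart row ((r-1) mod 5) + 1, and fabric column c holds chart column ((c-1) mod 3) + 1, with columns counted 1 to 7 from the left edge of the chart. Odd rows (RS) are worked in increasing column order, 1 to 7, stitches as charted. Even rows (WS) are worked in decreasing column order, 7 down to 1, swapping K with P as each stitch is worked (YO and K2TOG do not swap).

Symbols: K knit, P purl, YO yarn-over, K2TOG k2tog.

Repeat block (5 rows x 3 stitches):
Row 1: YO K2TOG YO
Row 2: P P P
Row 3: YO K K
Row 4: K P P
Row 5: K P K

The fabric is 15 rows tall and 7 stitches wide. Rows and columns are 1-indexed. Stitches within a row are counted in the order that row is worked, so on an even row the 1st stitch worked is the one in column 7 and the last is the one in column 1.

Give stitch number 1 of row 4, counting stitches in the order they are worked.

For row 4: chart row = ((4-1) mod 5) + 1 = 4; this is a WS (even) row.
Chart row 4 tiled across columns 1-7: K P P K P P K
Wrong side: read the tiled row from column 7 down to 1 and exchange K with P (leave YO, K2TOG).
Row 4 as worked: P K K P K K P
The 1st stitch worked is P.

Result:
P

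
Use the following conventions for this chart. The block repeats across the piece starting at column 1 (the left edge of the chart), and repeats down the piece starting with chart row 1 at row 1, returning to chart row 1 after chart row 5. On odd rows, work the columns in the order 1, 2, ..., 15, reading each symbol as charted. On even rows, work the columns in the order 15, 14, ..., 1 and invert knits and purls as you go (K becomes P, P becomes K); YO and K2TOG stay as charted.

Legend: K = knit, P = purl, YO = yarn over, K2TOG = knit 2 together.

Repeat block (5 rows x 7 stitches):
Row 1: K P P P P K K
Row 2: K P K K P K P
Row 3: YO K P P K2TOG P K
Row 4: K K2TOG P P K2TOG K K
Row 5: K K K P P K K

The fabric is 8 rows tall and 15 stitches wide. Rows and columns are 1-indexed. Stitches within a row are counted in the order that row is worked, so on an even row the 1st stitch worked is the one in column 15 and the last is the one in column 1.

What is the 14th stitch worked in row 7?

== STITCH ==
P

Derivation:
Row 7: (7-1) mod 5 = 1, so use chart row 2. Odd row -> RS.
Chart row 2 tiled across columns 1-15: K P K K P K P K P K K P K P K
Right side: take the tiled row as-is (worked left to right from column 1).
The 14th stitch worked is P.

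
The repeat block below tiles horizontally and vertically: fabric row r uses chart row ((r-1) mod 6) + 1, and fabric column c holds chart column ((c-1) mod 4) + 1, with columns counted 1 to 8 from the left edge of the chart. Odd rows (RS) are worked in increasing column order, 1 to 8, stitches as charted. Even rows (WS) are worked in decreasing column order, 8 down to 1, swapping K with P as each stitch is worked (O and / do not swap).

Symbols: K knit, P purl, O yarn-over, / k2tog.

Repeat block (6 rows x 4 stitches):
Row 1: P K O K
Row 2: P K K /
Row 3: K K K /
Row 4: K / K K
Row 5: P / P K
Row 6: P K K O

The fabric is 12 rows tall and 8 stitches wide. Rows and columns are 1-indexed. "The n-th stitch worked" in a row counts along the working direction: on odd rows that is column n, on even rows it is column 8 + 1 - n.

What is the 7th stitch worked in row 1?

Row 1: (1-1) mod 6 = 0, so use chart row 1. Odd row -> RS.
Chart row 1 tiled across columns 1-8: P K O K P K O K
RS row: no reversal, no swap; stitch n worked = column n.
The 7th stitch worked is O.

Result:
O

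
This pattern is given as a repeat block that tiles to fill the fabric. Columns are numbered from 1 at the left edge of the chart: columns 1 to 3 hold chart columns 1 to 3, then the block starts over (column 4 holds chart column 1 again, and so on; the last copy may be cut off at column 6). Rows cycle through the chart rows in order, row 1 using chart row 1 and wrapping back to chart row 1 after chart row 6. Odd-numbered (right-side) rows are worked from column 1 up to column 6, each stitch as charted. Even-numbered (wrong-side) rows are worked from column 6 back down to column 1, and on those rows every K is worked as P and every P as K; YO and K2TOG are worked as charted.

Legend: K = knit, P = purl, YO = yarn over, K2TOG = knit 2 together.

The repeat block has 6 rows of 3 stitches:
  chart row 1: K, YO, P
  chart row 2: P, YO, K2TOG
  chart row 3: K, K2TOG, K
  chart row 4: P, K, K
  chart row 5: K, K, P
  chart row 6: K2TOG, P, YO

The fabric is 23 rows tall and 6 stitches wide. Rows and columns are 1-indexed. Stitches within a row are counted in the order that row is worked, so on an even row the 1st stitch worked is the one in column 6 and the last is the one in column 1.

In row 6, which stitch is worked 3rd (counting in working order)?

Row 6 uses chart row ((6-1) mod 6)+1 = 6. Row 6 is even, so WS.
Chart row 6 tiled across columns 1-6: K2TOG P YO K2TOG P YO
WS row: flip the tiled sequence (start at column 6) and apply K<->P; YO and K2TOG stay.
Row 6 as worked: YO K K2TOG YO K K2TOG
Counting 3 along the worked row gives K2TOG.

== STITCH ==
K2TOG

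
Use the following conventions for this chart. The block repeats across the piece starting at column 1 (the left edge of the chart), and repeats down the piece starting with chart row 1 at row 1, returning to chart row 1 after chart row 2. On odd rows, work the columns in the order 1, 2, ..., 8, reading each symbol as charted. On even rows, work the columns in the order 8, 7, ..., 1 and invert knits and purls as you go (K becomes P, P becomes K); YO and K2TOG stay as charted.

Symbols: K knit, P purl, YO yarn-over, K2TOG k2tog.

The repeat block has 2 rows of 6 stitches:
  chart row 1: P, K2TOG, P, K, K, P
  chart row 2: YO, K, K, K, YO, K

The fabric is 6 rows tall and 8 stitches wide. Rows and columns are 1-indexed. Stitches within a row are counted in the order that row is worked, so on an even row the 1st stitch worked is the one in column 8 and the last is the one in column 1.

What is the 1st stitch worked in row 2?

Row 2 uses chart row ((2-1) mod 2)+1 = 2. Row 2 is even, so WS.
Chart row 2 tiled across columns 1-8: YO K K K YO K YO K
WS row: flip the tiled sequence (start at column 8) and apply K<->P; YO and K2TOG stay.
Row 2 as worked: P YO P YO P P P YO
Counting 1 along the worked row gives P.

== STITCH ==
P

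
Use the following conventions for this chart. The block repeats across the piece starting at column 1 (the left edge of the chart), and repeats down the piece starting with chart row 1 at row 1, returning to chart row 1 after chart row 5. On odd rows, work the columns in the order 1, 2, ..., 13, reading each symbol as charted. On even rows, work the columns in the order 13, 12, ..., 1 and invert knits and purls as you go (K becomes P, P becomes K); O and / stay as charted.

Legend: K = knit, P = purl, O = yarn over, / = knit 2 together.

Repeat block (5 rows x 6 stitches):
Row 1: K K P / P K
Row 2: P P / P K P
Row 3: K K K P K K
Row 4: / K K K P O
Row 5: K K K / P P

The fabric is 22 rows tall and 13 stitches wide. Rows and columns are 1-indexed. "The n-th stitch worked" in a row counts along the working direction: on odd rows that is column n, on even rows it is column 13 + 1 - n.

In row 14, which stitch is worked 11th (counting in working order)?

Result:
P

Derivation:
For row 14: chart row = ((14-1) mod 5) + 1 = 4; this is a WS (even) row.
Chart row 4 tiled across columns 1-13: / K K K P O / K K K P O /
WS: work from column 13 back to column 1 (reverse the tiled row), swapping K<->P (O and / unchanged).
Row 14 as worked: / O K P P P / O K P P P /
The 11th stitch worked is P.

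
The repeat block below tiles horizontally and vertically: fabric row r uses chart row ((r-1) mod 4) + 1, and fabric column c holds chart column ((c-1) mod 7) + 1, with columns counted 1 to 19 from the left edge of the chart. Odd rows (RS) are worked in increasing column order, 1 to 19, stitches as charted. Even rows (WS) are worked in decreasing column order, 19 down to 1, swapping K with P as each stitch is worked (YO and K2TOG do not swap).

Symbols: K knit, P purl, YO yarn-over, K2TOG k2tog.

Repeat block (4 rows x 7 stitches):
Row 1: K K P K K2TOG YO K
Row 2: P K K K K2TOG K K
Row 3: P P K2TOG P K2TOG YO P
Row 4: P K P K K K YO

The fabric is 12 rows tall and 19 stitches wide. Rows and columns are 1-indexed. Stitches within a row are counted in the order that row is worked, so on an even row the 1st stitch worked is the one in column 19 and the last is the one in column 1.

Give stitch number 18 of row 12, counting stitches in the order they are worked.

Stitch:
P

Derivation:
Row 12: (12-1) mod 4 = 3, so use chart row 4. Even row -> WS.
Chart row 4 tiled across columns 1-19: P K P K K K YO P K P K K K YO P K P K K
WS row: flip the tiled sequence (start at column 19) and apply K<->P; YO and K2TOG stay.
Row 12 as worked: P P K P K YO P P P K P K YO P P P K P K
Stitch 18 in working order -> P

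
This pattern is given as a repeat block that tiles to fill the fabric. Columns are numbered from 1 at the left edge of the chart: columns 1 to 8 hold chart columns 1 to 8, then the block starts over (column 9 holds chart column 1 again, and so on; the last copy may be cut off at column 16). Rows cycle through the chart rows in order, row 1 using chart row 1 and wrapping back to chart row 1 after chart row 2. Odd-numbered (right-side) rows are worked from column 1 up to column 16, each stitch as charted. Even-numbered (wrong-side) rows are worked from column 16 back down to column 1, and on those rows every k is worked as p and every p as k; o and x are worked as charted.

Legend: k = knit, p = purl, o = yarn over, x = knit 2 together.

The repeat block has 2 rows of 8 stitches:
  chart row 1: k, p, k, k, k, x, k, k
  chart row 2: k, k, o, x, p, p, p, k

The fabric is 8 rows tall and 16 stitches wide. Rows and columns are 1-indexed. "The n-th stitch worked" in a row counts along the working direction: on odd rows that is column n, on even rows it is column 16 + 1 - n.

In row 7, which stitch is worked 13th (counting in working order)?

Stitch:
k

Derivation:
For row 7: chart row = ((7-1) mod 2) + 1 = 1; this is a RS (odd) row.
Chart row 1 tiled across columns 1-16: k p k k k x k k k p k k k x k k
RS: work column 1 to column 16, symbols as charted — the tiled row is the row as worked.
Counting 13 along the worked row gives k.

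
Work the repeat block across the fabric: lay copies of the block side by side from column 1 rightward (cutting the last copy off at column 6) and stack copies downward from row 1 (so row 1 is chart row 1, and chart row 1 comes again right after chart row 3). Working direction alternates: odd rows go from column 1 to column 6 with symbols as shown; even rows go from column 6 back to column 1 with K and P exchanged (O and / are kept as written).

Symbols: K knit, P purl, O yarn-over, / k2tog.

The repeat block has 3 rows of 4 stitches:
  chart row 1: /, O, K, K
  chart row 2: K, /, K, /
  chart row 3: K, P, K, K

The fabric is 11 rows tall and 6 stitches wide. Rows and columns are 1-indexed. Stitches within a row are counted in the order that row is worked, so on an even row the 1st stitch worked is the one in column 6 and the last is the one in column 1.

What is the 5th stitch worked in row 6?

Row 6: (6-1) mod 3 = 2, so use chart row 3. Even row -> WS.
Chart row 3 tiled across columns 1-6: K P K K K P
Wrong side: read the tiled row from column 6 down to 1 and exchange K with P (leave O, /).
Row 6 as worked: K P P P K P
Stitch 5 in working order -> K

Stitch:
K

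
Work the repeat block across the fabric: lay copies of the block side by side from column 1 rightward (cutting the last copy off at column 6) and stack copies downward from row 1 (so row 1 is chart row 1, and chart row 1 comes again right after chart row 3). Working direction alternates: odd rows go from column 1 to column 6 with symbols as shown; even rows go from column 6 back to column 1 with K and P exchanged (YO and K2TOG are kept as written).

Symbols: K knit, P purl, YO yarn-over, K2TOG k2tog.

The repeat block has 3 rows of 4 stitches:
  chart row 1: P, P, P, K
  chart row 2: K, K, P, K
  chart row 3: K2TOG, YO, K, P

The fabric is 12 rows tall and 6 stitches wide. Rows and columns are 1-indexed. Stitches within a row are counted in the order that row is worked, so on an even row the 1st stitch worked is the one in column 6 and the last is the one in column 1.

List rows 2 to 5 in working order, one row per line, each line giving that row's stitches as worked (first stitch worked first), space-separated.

Result:
P P P K P P
K2TOG YO K P K2TOG YO
K K P K K K
K K P K K K

Derivation:
Row 2: chart row 2, WS - tiled (columns 1-6): K K P K K K; work from column 6 back to 1 with K<->P swapped.
Row 3: chart row 3, RS - tile across columns 1-6 and work as-is.
Row 4: chart row 1, WS - tiled (columns 1-6): P P P K P P; work from column 6 back to 1 with K<->P swapped.
Row 5: chart row 2, RS - tile across columns 1-6 and work as-is.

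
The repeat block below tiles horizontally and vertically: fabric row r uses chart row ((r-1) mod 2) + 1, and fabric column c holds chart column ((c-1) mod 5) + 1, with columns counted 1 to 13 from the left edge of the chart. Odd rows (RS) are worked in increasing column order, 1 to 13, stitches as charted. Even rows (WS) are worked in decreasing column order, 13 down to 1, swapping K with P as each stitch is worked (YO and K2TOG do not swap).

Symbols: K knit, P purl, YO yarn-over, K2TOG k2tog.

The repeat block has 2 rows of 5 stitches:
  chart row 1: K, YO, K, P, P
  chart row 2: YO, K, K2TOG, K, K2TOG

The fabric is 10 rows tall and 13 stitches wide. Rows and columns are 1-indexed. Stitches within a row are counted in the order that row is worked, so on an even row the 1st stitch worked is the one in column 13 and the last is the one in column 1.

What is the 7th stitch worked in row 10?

Row 10: (10-1) mod 2 = 1, so use chart row 2. Even row -> WS.
Chart row 2 tiled across columns 1-13: YO K K2TOG K K2TOG YO K K2TOG K K2TOG YO K K2TOG
WS: work from column 13 back to column 1 (reverse the tiled row), swapping K<->P (YO and K2TOG unchanged).
Row 10 as worked: K2TOG P YO K2TOG P K2TOG P YO K2TOG P K2TOG P YO
The 7th stitch worked is P.

== STITCH ==
P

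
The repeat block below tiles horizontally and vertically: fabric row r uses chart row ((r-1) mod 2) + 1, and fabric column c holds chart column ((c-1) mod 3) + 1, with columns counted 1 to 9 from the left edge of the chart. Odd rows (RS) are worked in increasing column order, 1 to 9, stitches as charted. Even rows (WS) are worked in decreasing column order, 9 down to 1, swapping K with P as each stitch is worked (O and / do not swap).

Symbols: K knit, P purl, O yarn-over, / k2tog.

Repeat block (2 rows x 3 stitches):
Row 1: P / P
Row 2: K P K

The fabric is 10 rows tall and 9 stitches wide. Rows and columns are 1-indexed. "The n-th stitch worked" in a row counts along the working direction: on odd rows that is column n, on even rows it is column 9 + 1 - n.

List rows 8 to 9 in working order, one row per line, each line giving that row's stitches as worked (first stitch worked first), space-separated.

== ROWS AS WORKED ==
P K P P K P P K P
P / P P / P P / P

Derivation:
Row 8: chart row 2, WS - tiled (columns 1-9): K P K K P K K P K; work from column 9 back to 1 with K<->P swapped.
Row 9: chart row 1, RS - tile across columns 1-9 and work as-is.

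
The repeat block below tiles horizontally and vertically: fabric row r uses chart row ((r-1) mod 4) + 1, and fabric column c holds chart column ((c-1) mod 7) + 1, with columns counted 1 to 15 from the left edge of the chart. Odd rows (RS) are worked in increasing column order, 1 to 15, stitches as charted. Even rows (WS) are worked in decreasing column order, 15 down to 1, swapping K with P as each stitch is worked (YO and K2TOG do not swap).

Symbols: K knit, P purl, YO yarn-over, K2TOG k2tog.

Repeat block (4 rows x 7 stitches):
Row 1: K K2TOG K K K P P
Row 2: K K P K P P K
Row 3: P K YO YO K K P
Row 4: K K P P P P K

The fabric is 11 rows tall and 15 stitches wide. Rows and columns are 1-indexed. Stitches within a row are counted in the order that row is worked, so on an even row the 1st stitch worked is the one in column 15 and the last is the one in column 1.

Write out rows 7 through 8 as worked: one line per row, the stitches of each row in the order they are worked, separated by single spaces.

Result:
P K YO YO K K P P K YO YO K K P P
P P K K K K P P P K K K K P P

Derivation:
Row 7: chart row 3, RS - tile across columns 1-15 and work as-is.
Row 8: chart row 4, WS - tiled (columns 1-15): K K P P P P K K K P P P P K K; work from column 15 back to 1 with K<->P swapped.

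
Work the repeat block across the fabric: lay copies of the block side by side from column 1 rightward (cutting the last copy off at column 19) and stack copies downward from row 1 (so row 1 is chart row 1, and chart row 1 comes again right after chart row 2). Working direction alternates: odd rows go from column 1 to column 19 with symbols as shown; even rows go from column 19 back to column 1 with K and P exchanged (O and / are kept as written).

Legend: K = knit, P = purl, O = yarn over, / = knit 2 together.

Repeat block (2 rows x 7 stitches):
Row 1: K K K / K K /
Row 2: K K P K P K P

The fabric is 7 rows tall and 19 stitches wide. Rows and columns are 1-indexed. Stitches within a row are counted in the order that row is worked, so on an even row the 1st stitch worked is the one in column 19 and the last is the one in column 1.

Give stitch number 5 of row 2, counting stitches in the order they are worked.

For row 2: chart row = ((2-1) mod 2) + 1 = 2; this is a WS (even) row.
Chart row 2 tiled across columns 1-19: K K P K P K P K K P K P K P K K P K P
Wrong side: read the tiled row from column 19 down to 1 and exchange K with P (leave O, /).
Row 2 as worked: K P K P P K P K P K P P K P K P K P P
Counting 5 along the worked row gives P.

Stitch:
P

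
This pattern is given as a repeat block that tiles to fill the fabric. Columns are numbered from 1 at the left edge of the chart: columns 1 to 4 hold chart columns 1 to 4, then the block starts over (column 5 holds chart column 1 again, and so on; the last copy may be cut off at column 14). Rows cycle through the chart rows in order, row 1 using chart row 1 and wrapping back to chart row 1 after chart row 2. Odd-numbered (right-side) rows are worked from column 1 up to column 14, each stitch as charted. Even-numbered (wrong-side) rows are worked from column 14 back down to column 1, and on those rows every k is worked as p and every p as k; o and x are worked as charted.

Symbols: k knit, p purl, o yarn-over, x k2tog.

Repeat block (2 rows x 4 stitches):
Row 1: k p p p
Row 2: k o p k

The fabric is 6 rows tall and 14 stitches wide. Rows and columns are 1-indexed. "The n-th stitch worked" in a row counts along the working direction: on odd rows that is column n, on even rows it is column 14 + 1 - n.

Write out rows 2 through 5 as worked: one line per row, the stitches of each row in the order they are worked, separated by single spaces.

Result:
o p p k o p p k o p p k o p
k p p p k p p p k p p p k p
o p p k o p p k o p p k o p
k p p p k p p p k p p p k p

Derivation:
Row 2: chart row 2, WS - tiled (columns 1-14): k o p k k o p k k o p k k o; work from column 14 back to 1 with k<->p swapped.
Row 3: chart row 1, RS - tile across columns 1-14 and work as-is.
Row 4: chart row 2, WS - tiled (columns 1-14): k o p k k o p k k o p k k o; work from column 14 back to 1 with k<->p swapped.
Row 5: chart row 1, RS - tile across columns 1-14 and work as-is.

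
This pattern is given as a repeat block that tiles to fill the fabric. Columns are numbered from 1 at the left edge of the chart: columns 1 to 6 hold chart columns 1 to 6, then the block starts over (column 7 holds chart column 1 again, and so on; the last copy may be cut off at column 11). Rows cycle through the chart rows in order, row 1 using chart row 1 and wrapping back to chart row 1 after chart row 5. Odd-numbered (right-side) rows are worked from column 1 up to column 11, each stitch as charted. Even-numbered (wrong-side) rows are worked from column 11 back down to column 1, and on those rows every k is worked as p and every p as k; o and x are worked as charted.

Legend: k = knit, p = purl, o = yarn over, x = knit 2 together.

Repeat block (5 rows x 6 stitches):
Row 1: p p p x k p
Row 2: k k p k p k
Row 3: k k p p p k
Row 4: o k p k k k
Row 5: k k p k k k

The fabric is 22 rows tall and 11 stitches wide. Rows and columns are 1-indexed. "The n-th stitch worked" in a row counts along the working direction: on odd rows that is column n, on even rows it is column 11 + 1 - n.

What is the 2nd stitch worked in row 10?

For row 10: chart row = ((10-1) mod 5) + 1 = 5; this is a WS (even) row.
Chart row 5 tiled across columns 1-11: k k p k k k k k p k k
Wrong side: read the tiled row from column 11 down to 1 and exchange k with p (leave o, x).
Row 10 as worked: p p k p p p p p k p p
Stitch 2 in working order -> p

Stitch:
p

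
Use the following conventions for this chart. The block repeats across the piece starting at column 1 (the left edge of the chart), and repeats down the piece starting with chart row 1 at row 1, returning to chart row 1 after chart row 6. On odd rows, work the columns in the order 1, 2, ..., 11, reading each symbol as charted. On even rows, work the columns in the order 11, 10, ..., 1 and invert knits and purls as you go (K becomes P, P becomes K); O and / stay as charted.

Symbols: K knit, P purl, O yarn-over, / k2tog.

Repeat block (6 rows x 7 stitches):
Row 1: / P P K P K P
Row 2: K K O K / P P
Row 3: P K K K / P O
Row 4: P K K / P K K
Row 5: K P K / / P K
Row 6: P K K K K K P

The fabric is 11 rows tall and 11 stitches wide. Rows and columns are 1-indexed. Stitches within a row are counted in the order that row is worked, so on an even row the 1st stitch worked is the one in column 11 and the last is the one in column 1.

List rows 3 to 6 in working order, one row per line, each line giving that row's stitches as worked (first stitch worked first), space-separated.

Row 3: chart row 3, RS - tile across columns 1-11 and work as-is.
Row 4: chart row 4, WS - tiled (columns 1-11): P K K / P K K P K K /; work from column 11 back to 1 with K<->P swapped.
Row 5: chart row 5, RS - tile across columns 1-11 and work as-is.
Row 6: chart row 6, WS - tiled (columns 1-11): P K K K K K P P K K K; work from column 11 back to 1 with K<->P swapped.

== ROWS AS WORKED ==
P K K K / P O P K K K
/ P P K P P K / P P K
K P K / / P K K P K /
P P P K K P P P P P K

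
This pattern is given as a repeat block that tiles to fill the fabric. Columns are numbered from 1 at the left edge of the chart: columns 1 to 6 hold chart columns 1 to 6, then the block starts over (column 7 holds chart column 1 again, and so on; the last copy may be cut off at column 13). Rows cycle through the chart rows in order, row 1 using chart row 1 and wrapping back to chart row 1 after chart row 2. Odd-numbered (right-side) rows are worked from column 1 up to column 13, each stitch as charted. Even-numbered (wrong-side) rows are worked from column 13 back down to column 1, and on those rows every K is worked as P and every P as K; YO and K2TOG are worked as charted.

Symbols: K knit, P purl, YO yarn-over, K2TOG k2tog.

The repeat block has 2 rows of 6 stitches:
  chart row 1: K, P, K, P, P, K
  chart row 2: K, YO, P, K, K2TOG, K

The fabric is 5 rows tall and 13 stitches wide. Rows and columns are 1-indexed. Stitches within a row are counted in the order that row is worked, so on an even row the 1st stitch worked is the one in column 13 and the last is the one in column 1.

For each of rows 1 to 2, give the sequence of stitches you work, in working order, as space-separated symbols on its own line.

Row 1: chart row 1, RS - tile across columns 1-13 and work as-is.
Row 2: chart row 2, WS - tiled (columns 1-13): K YO P K K2TOG K K YO P K K2TOG K K; work from column 13 back to 1 with K<->P swapped.

Result:
K P K P P K K P K P P K K
P P K2TOG P K YO P P K2TOG P K YO P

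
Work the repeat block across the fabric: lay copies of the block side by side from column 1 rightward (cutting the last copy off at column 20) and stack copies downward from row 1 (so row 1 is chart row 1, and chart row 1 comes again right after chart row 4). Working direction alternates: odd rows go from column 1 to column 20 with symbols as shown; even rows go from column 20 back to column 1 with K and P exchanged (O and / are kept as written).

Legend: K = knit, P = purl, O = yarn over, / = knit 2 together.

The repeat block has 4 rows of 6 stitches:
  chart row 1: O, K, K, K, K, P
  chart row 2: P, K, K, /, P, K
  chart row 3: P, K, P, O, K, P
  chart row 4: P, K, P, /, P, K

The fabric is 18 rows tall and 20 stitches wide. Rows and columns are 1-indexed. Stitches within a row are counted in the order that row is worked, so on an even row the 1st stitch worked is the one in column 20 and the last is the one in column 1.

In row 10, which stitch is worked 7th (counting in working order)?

Result:
P

Derivation:
For row 10: chart row = ((10-1) mod 4) + 1 = 2; this is a WS (even) row.
Chart row 2 tiled across columns 1-20: P K K / P K P K K / P K P K K / P K P K
WS row: flip the tiled sequence (start at column 20) and apply K<->P; O and / stay.
Row 10 as worked: P K P K / P P K P K / P P K P K / P P K
The 7th stitch worked is P.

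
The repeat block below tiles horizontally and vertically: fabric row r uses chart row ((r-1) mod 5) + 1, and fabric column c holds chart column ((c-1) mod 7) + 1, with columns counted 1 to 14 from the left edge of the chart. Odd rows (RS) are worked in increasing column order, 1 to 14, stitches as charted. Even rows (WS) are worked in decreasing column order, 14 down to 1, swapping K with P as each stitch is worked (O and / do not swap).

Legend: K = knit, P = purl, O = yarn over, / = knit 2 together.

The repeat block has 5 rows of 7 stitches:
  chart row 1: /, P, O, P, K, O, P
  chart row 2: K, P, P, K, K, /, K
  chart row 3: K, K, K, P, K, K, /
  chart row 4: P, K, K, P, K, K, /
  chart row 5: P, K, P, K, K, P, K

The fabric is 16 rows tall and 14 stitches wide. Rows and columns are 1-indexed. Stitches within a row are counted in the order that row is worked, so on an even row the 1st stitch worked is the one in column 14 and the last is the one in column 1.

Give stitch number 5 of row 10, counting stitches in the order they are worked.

Result:
K

Derivation:
Row 10: (10-1) mod 5 = 4, so use chart row 5. Even row -> WS.
Chart row 5 tiled across columns 1-14: P K P K K P K P K P K K P K
Wrong side: read the tiled row from column 14 down to 1 and exchange K with P (leave O, /).
Row 10 as worked: P K P P K P K P K P P K P K
Stitch 5 in working order -> K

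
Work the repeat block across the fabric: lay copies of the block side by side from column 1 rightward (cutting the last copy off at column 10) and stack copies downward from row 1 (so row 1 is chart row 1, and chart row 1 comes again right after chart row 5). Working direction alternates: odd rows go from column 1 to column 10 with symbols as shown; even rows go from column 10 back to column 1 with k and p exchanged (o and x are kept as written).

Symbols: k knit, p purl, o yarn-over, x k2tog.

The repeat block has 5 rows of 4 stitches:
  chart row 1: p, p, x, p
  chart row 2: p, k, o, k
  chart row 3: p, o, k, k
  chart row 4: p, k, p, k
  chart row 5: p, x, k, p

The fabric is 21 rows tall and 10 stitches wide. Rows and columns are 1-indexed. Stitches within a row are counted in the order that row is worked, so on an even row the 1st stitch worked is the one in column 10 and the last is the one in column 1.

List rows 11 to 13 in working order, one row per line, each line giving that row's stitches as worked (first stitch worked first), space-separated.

Row 11: chart row 1, RS - tile across columns 1-10 and work as-is.
Row 12: chart row 2, WS - tiled (columns 1-10): p k o k p k o k p k; work from column 10 back to 1 with k<->p swapped.
Row 13: chart row 3, RS - tile across columns 1-10 and work as-is.

Result:
p p x p p p x p p p
p k p o p k p o p k
p o k k p o k k p o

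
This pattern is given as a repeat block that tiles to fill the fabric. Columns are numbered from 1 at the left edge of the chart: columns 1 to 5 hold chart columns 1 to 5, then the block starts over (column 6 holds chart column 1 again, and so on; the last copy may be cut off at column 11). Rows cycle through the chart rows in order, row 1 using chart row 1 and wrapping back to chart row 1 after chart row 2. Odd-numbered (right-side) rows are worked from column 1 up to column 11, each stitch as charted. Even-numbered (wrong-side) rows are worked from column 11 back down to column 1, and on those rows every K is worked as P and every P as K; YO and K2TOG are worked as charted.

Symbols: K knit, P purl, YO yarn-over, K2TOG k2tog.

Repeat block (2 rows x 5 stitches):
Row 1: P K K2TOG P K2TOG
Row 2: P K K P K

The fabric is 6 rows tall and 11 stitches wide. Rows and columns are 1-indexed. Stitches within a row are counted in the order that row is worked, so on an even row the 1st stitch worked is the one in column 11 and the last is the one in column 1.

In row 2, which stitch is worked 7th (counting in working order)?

== STITCH ==
P

Derivation:
For row 2: chart row = ((2-1) mod 2) + 1 = 2; this is a WS (even) row.
Chart row 2 tiled across columns 1-11: P K K P K P K K P K P
WS row: flip the tiled sequence (start at column 11) and apply K<->P; YO and K2TOG stay.
Row 2 as worked: K P K P P K P K P P K
Stitch 7 in working order -> P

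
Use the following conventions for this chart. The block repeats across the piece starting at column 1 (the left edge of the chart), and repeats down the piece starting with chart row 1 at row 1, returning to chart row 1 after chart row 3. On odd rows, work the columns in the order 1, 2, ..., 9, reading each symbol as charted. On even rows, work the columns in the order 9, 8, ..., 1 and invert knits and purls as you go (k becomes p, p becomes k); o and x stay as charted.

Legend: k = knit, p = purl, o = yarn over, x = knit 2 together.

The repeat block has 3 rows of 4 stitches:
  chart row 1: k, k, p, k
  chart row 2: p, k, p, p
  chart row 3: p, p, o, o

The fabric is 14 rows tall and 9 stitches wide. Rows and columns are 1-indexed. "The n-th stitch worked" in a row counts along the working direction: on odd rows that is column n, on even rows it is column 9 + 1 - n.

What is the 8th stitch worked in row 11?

Row 11 uses chart row ((11-1) mod 3)+1 = 2. Row 11 is odd, so RS.
Chart row 2 tiled across columns 1-9: p k p p p k p p p
RS: work column 1 to column 9, symbols as charted — the tiled row is the row as worked.
Stitch 8 in working order -> p

Stitch:
p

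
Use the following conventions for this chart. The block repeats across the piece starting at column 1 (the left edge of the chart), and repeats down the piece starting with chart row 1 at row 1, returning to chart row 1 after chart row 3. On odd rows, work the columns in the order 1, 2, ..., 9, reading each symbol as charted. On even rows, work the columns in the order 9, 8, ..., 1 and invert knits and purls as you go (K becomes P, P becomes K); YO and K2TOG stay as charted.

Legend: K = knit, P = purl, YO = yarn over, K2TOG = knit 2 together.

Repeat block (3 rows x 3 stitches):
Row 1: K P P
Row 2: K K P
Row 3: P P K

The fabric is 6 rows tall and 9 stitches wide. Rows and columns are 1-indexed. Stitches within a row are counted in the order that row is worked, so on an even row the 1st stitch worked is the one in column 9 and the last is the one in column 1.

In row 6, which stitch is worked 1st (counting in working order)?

Row 6 uses chart row ((6-1) mod 3)+1 = 3. Row 6 is even, so WS.
Chart row 3 tiled across columns 1-9: P P K P P K P P K
WS: work from column 9 back to column 1 (reverse the tiled row), swapping K<->P (YO and K2TOG unchanged).
Row 6 as worked: P K K P K K P K K
Stitch 1 in working order -> P

Stitch:
P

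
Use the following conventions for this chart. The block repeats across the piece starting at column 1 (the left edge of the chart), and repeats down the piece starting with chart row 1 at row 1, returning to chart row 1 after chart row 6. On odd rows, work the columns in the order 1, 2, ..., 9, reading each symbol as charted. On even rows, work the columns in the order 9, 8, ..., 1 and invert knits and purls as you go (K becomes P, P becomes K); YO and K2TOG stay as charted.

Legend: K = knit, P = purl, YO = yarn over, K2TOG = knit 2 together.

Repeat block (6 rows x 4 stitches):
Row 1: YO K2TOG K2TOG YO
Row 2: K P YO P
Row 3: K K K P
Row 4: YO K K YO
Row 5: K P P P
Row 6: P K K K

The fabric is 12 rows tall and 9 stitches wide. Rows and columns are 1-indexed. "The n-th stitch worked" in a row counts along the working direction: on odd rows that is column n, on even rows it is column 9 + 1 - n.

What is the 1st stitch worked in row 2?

For row 2: chart row = ((2-1) mod 6) + 1 = 2; this is a WS (even) row.
Chart row 2 tiled across columns 1-9: K P YO P K P YO P K
WS: work from column 9 back to column 1 (reverse the tiled row), swapping K<->P (YO and K2TOG unchanged).
Row 2 as worked: P K YO K P K YO K P
Counting 1 along the worked row gives P.

Stitch:
P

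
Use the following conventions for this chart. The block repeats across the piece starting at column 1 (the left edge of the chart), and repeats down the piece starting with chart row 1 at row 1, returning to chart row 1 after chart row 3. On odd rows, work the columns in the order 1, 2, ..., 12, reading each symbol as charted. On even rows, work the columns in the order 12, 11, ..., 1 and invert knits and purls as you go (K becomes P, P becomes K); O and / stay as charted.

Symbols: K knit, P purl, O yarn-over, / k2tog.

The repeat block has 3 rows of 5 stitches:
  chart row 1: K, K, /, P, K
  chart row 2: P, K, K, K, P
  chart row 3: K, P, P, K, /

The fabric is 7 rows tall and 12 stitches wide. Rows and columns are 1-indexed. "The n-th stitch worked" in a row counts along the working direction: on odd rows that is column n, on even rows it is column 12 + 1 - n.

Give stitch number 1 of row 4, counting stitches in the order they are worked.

Row 4: (4-1) mod 3 = 0, so use chart row 1. Even row -> WS.
Chart row 1 tiled across columns 1-12: K K / P K K K / P K K K
WS row: flip the tiled sequence (start at column 12) and apply K<->P; O and / stay.
Row 4 as worked: P P P K / P P P K / P P
Counting 1 along the worked row gives P.

Result:
P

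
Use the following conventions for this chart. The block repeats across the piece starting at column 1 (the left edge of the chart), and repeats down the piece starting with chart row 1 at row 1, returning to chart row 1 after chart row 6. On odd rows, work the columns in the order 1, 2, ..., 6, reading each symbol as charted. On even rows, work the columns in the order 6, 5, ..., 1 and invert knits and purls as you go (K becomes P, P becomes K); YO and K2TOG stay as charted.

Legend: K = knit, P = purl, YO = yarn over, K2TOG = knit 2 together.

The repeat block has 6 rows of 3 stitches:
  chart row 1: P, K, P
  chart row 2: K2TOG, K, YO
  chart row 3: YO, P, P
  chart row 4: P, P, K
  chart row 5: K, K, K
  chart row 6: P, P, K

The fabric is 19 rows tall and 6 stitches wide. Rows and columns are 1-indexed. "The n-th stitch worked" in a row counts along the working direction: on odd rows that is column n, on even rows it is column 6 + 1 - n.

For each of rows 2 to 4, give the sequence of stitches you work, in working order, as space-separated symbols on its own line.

Result:
YO P K2TOG YO P K2TOG
YO P P YO P P
P K K P K K

Derivation:
Row 2: chart row 2, WS - tiled (columns 1-6): K2TOG K YO K2TOG K YO; work from column 6 back to 1 with K<->P swapped.
Row 3: chart row 3, RS - tile across columns 1-6 and work as-is.
Row 4: chart row 4, WS - tiled (columns 1-6): P P K P P K; work from column 6 back to 1 with K<->P swapped.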